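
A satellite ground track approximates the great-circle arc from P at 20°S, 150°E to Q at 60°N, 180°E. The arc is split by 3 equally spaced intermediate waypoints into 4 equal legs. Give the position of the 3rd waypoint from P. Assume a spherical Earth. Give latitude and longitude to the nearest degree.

The haversine formula gives a central angle δ ≈ 1.460 rad (83.6°) between the endpoints.
Interpolate at f = 3/4 with slerp weights a = sin((1−f)δ)/sin δ ≈ 0.359, b = sin(fδ)/sin δ ≈ 0.894.
p = a·p₁ + b·p₂ ≈ (-0.739, 0.169, 0.652); φ = arcsin(p_z) ≈ 40.67°, λ = atan2(p_y, p_x) ≈ 167.15°.

≈ 41°N, 167°E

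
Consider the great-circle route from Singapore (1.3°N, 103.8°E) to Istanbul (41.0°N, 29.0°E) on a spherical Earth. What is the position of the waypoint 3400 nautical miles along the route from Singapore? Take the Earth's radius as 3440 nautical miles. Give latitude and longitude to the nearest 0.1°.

≈ 34.7°N, 54.6°E

Convert each endpoint to a unit vector on the sphere (x = cos φ cos λ, y = cos φ sin λ, z = sin φ).
The central angle between the endpoints is δ = arccos(p₁·p₂) ≈ 1.356 rad (77.7°). The total great-circle distance is δ·R ≈ 1.356 × 3440 ≈ 4666 nmi, so the target fraction is f = 3400/4666 ≈ 0.729.
Interpolate at f ≈ 0.729 with slerp weights a = sin((1−f)δ)/sin δ ≈ 0.368, b = sin(fδ)/sin δ ≈ 0.855.
p = a·p₁ + b·p₂ ≈ (0.476, 0.670, 0.569); φ = arcsin(p_z) ≈ 34.69°, λ = atan2(p_y, p_x) ≈ 54.60°.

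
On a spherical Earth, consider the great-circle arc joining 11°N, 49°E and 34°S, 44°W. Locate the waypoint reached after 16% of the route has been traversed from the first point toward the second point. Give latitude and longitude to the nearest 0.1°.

Write both endpoints as unit vectors p₁, p₂ with components (cos φ cos λ, cos φ sin λ, sin φ).
The central angle between the endpoints is δ = arccos(p₁·p₂) ≈ 1.721 rad (98.6°).
Interpolate at f = 0.16 with slerp weights a = sin((1−f)δ)/sin δ ≈ 1.003, b = sin(fδ)/sin δ ≈ 0.275.
p = a·p₁ + b·p₂ ≈ (0.810, 0.585, 0.038); φ = arcsin(p_z) ≈ 2.16°, λ = atan2(p_y, p_x) ≈ 35.83°.

≈ 2.2°N, 35.8°E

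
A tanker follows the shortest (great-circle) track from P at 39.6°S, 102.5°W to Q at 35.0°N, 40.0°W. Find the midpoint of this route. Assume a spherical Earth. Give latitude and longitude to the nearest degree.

≈ 3°S, 70°W

From cos δ = sin φ₁ sin φ₂ + cos φ₁ cos φ₂ cos Δλ, the central angle is δ ≈ 1.645 rad (94.3°).
Interpolate at f = 1/2 with slerp weights a = sin((1−f)δ)/sin δ ≈ 0.735, b = sin(fδ)/sin δ ≈ 0.735.
p = a·p₁ + b·p₂ ≈ (0.339, -0.940, -0.047); φ = arcsin(p_z) ≈ -2.69°, λ = atan2(p_y, p_x) ≈ -70.19°.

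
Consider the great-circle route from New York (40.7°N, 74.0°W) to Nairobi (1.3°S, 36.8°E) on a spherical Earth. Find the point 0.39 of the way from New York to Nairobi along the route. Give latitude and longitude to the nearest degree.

≈ 37°N, 20°W

From cos δ = sin φ₁ sin φ₂ + cos φ₁ cos φ₂ cos Δλ, the central angle is δ ≈ 1.859 rad (106.5°).
Interpolate at f = 0.39 with slerp weights a = sin((1−f)δ)/sin δ ≈ 0.945, b = sin(fδ)/sin δ ≈ 0.692.
p = a·p₁ + b·p₂ ≈ (0.751, -0.274, 0.600); φ = arcsin(p_z) ≈ 36.91°, λ = atan2(p_y, p_x) ≈ -20.08°.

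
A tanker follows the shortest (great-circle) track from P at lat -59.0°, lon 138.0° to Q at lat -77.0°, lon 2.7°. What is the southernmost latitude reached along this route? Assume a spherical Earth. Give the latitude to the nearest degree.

The great circle lies in the plane with unit normal n̂ = (p₁ × p₂)/|p₁ × p₂|.
Here n̂_z ≈ -0.124; the vertex latitude is φ_max = arccos|n̂_z| ≈ 82.9°.
Check via Clairaut: cos φ_max = |cos φ₁| · sin C = cos(59.0°)·sin(166.1°) ≈ 0.124, again giving ≈ 82.9°.

≈ -83°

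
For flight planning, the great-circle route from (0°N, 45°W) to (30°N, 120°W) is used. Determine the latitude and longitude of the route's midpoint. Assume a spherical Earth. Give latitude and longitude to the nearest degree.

The haversine formula gives a central angle δ ≈ 1.345 rad (77.0°) between the endpoints.
Interpolate at f = 1/2 with slerp weights a = sin((1−f)δ)/sin δ ≈ 0.639, b = sin(fδ)/sin δ ≈ 0.639.
p = a·p₁ + b·p₂ ≈ (0.175, -0.931, 0.320); φ = arcsin(p_z) ≈ 18.64°, λ = atan2(p_y, p_x) ≈ -79.35°.

≈ (19°N, 79°W)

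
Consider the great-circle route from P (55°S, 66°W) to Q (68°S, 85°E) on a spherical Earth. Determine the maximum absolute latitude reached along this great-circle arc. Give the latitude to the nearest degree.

≈ 83°S

The great circle lies in the plane with unit normal n̂ = (p₁ × p₂)/|p₁ × p₂|.
Here n̂_z ≈ +0.127; the vertex latitude is φ_max = arccos|n̂_z| ≈ 82.7°.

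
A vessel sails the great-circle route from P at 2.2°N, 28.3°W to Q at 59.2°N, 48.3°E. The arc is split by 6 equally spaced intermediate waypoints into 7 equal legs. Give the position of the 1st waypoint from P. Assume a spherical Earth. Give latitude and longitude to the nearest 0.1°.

From cos δ = sin φ₁ sin φ₂ + cos φ₁ cos φ₂ cos Δλ, the central angle is δ ≈ 1.419 rad (81.3°).
Interpolate at f = 1/7 with slerp weights a = sin((1−f)δ)/sin δ ≈ 0.949, b = sin(fδ)/sin δ ≈ 0.204.
p = a·p₁ + b·p₂ ≈ (0.904, -0.372, 0.211); φ = arcsin(p_z) ≈ 12.20°, λ = atan2(p_y, p_x) ≈ -22.34°.

≈ 12.2°N, 22.3°W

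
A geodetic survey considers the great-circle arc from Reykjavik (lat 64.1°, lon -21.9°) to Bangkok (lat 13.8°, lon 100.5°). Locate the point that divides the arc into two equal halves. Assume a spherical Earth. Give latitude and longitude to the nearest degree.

≈ lat 54°, lon 74°

Convert each endpoint to a unit vector on the sphere (x = cos φ cos λ, y = cos φ sin λ, z = sin φ).
The central angle between the endpoints is δ = arccos(p₁·p₂) ≈ 1.584 rad (90.7°).
Interpolate at f = 1/2 with slerp weights a = sin((1−f)δ)/sin δ ≈ 0.712, b = sin(fδ)/sin δ ≈ 0.712.
p = a·p₁ + b·p₂ ≈ (0.162, 0.564, 0.810); φ = arcsin(p_z) ≈ 54.09°, λ = atan2(p_y, p_x) ≈ 73.92°.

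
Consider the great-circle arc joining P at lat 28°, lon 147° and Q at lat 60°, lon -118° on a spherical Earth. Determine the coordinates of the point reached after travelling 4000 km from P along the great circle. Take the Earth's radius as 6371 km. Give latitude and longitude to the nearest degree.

Convert each endpoint to a unit vector on the sphere (x = cos φ cos λ, y = cos φ sin λ, z = sin φ).
The central angle between the endpoints is δ = arccos(p₁·p₂) ≈ 1.194 rad (68.4°). The total great-circle distance is δ·R ≈ 1.194 × 6371 ≈ 7606 km, so the target fraction is f = 4000/7606 ≈ 0.526.
Interpolate at f ≈ 0.526 with slerp weights a = sin((1−f)δ)/sin δ ≈ 0.577, b = sin(fδ)/sin δ ≈ 0.632.
p = a·p₁ + b·p₂ ≈ (-0.575, -0.002, 0.818); φ = arcsin(p_z) ≈ 54.87°, λ = atan2(p_y, p_x) ≈ -179.85°.

≈ lat 55°, lon 180°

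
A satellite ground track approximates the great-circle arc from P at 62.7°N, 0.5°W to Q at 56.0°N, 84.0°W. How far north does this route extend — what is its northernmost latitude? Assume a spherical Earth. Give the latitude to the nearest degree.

The great circle lies in the plane with unit normal n̂ = (p₁ × p₂)/|p₁ × p₂|.
Here n̂_z ≈ -0.396; the vertex latitude is φ_max = arccos|n̂_z| ≈ 66.7°.

≈ 67°N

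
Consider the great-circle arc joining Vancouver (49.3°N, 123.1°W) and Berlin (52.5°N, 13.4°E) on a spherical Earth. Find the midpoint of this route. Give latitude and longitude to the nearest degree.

≈ (73°N, 60°W)

Write both endpoints as unit vectors p₁, p₂ with components (cos φ cos λ, cos φ sin λ, sin φ).
The central angle between the endpoints is δ = arccos(p₁·p₂) ≈ 1.252 rad (71.7°).
Interpolate at f = 1/2 with slerp weights a = sin((1−f)δ)/sin δ ≈ 0.617, b = sin(fδ)/sin δ ≈ 0.617.
p = a·p₁ + b·p₂ ≈ (0.146, -0.250, 0.957); φ = arcsin(p_z) ≈ 73.18°, λ = atan2(p_y, p_x) ≈ -59.77°.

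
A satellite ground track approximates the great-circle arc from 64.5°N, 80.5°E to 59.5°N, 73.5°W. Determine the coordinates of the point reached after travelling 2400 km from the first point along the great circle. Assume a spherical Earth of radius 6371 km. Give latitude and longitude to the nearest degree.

From cos δ = sin φ₁ sin φ₂ + cos φ₁ cos φ₂ cos Δλ, the central angle is δ ≈ 0.950 rad (54.5°). The total great-circle distance is δ·R ≈ 0.950 × 6371 ≈ 6055 km, so the target fraction is f = 2400/6055 ≈ 0.396.
Interpolate at f ≈ 0.396 with slerp weights a = sin((1−f)δ)/sin δ ≈ 0.667, b = sin(fδ)/sin δ ≈ 0.452.
p = a·p₁ + b·p₂ ≈ (0.113, 0.063, 0.992); φ = arcsin(p_z) ≈ 82.58°, λ = atan2(p_y, p_x) ≈ 29.33°.

≈ 83°N, 29°E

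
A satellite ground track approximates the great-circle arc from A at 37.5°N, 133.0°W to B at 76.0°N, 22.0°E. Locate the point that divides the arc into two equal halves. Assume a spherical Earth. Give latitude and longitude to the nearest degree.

Write both endpoints as unit vectors p₁, p₂ with components (cos φ cos λ, cos φ sin λ, sin φ).
The central angle between the endpoints is δ = arccos(p₁·p₂) ≈ 1.141 rad (65.4°).
Interpolate at f = 1/2 with slerp weights a = sin((1−f)δ)/sin δ ≈ 0.594, b = sin(fδ)/sin δ ≈ 0.594.
p = a·p₁ + b·p₂ ≈ (-0.188, -0.291, 0.938); φ = arcsin(p_z) ≈ 69.73°, λ = atan2(p_y, p_x) ≈ -122.90°.

≈ 70°N, 123°W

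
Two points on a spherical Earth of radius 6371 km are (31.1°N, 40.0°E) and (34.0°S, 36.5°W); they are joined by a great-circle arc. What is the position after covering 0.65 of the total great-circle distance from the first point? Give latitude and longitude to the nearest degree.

Convert each endpoint to a unit vector on the sphere (x = cos φ cos λ, y = cos φ sin λ, z = sin φ).
The central angle between the endpoints is δ = arccos(p₁·p₂) ≈ 1.694 rad (97.1°).
Interpolate at f = 0.65 with slerp weights a = sin((1−f)δ)/sin δ ≈ 0.563, b = sin(fδ)/sin δ ≈ 0.899.
p = a·p₁ + b·p₂ ≈ (0.968, -0.133, -0.212); φ = arcsin(p_z) ≈ -12.22°, λ = atan2(p_y, p_x) ≈ -7.83°.

≈ (12°S, 8°W)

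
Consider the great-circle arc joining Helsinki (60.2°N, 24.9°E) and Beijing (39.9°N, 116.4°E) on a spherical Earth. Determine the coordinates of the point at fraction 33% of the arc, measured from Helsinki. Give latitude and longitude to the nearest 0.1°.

The haversine formula gives a central angle δ ≈ 0.992 rad (56.9°) between the endpoints.
Interpolate at f = 0.33 with slerp weights a = sin((1−f)δ)/sin δ ≈ 0.737, b = sin(fδ)/sin δ ≈ 0.384.
p = a·p₁ + b·p₂ ≈ (0.201, 0.418, 0.886); φ = arcsin(p_z) ≈ 62.35°, λ = atan2(p_y, p_x) ≈ 64.31°.

≈ 62.4°N, 64.3°E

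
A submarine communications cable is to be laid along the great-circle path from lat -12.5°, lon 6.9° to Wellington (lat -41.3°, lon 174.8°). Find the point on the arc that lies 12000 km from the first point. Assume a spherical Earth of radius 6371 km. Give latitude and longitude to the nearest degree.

≈ lat -58°, lon 167°

Write both endpoints as unit vectors p₁, p₂ with components (cos φ cos λ, cos φ sin λ, sin φ).
The central angle between the endpoints is δ = arccos(p₁·p₂) ≈ 2.183 rad (125.1°). The total great-circle distance is δ·R ≈ 2.183 × 6371 ≈ 13905 km, so the target fraction is f = 12000/13905 ≈ 0.863.
Interpolate at f ≈ 0.863 with slerp weights a = sin((1−f)δ)/sin δ ≈ 0.360, b = sin(fδ)/sin δ ≈ 1.162.
p = a·p₁ + b·p₂ ≈ (-0.521, 0.121, -0.845); φ = arcsin(p_z) ≈ -57.67°, λ = atan2(p_y, p_x) ≈ 166.88°.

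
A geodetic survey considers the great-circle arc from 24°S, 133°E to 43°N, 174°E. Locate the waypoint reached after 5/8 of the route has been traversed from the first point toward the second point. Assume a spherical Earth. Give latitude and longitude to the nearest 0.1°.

From cos δ = sin φ₁ sin φ₂ + cos φ₁ cos φ₂ cos Δλ, the central angle is δ ≈ 1.342 rad (76.9°).
Interpolate at f = 5/8 with slerp weights a = sin((1−f)δ)/sin δ ≈ 0.495, b = sin(fδ)/sin δ ≈ 0.764.
p = a·p₁ + b·p₂ ≈ (-0.864, 0.389, 0.319); φ = arcsin(p_z) ≈ 18.63°, λ = atan2(p_y, p_x) ≈ 155.75°.

≈ 18.6°N, 155.7°E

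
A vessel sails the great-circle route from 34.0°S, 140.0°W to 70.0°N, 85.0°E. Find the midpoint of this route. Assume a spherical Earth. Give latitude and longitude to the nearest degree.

≈ 31°N, 162°W

Convert each endpoint to a unit vector on the sphere (x = cos φ cos λ, y = cos φ sin λ, z = sin φ).
The central angle between the endpoints is δ = arccos(p₁·p₂) ≈ 2.383 rad (136.5°).
Interpolate at f = 1/2 with slerp weights a = sin((1−f)δ)/sin δ ≈ 1.351, b = sin(fδ)/sin δ ≈ 1.351.
p = a·p₁ + b·p₂ ≈ (-0.818, -0.260, 0.514); φ = arcsin(p_z) ≈ 30.93°, λ = atan2(p_y, p_x) ≈ -162.39°.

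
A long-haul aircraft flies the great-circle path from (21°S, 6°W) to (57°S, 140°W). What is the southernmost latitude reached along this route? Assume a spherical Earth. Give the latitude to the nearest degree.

The great circle lies in the plane with unit normal n̂ = (p₁ × p₂)/|p₁ × p₂|.
Here n̂_z ≈ -0.366; the vertex latitude is φ_max = arccos|n̂_z| ≈ 68.5°.
Check via Clairaut: cos φ_max = |cos φ₁| · sin C = cos(21.0°)·sin(156.9°) ≈ 0.366, again giving ≈ 68.5°.

≈ 69°S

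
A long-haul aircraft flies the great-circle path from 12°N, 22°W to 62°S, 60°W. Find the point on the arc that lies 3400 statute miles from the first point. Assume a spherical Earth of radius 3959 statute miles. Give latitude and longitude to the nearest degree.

≈ 35°S, 38°W

The haversine formula gives a central angle δ ≈ 1.392 rad (79.7°) between the endpoints. The total great-circle distance is δ·R ≈ 1.392 × 3959 ≈ 5509 mi, so the target fraction is f = 3400/5509 ≈ 0.617.
Interpolate at f ≈ 0.617 with slerp weights a = sin((1−f)δ)/sin δ ≈ 0.516, b = sin(fδ)/sin δ ≈ 0.769.
p = a·p₁ + b·p₂ ≈ (0.649, -0.502, -0.572); φ = arcsin(p_z) ≈ -34.89°, λ = atan2(p_y, p_x) ≈ -37.73°.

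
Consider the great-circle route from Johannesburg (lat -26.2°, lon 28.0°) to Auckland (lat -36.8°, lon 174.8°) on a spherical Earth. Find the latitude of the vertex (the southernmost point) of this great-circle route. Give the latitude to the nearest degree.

The great circle lies in the plane with unit normal n̂ = (p₁ × p₂)/|p₁ × p₂|.
Here n̂_z ≈ +0.418; the vertex latitude is φ_max = arccos|n̂_z| ≈ 65.3°.

≈ -65°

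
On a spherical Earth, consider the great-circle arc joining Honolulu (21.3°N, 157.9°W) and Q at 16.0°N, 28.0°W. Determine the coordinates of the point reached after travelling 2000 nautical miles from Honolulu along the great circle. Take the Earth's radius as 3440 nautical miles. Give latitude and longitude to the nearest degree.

≈ 36°N, 123°W

Write both endpoints as unit vectors p₁, p₂ with components (cos φ cos λ, cos φ sin λ, sin φ).
The central angle between the endpoints is δ = arccos(p₁·p₂) ≈ 2.065 rad (118.3°). The total great-circle distance is δ·R ≈ 2.065 × 3440 ≈ 7104 nmi, so the target fraction is f = 2000/7104 ≈ 0.282.
Interpolate at f ≈ 0.282 with slerp weights a = sin((1−f)δ)/sin δ ≈ 1.132, b = sin(fδ)/sin δ ≈ 0.624.
p = a·p₁ + b·p₂ ≈ (-0.447, -0.678, 0.583); φ = arcsin(p_z) ≈ 35.66°, λ = atan2(p_y, p_x) ≈ -123.41°.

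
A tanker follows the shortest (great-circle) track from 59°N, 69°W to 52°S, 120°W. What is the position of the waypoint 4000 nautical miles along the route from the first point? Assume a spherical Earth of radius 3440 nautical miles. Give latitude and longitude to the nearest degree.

≈ 3°S, 99°W

Write both endpoints as unit vectors p₁, p₂ with components (cos φ cos λ, cos φ sin λ, sin φ).
The central angle between the endpoints is δ = arccos(p₁·p₂) ≈ 2.067 rad (118.4°). The total great-circle distance is δ·R ≈ 2.067 × 3440 ≈ 7110 nmi, so the target fraction is f = 4000/7110 ≈ 0.563.
Interpolate at f ≈ 0.563 with slerp weights a = sin((1−f)δ)/sin δ ≈ 0.893, b = sin(fδ)/sin δ ≈ 1.044.
p = a·p₁ + b·p₂ ≈ (-0.156, -0.986, -0.057); φ = arcsin(p_z) ≈ -3.24°, λ = atan2(p_y, p_x) ≈ -99.01°.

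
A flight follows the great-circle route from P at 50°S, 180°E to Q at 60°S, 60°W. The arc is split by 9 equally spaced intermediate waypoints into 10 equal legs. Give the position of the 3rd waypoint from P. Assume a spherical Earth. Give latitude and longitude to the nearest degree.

Write both endpoints as unit vectors p₁, p₂ with components (cos φ cos λ, cos φ sin λ, sin φ).
The central angle between the endpoints is δ = arccos(p₁·p₂) ≈ 1.044 rad (59.8°).
Interpolate at f = 3/10 with slerp weights a = sin((1−f)δ)/sin δ ≈ 0.772, b = sin(fδ)/sin δ ≈ 0.356.
p = a·p₁ + b·p₂ ≈ (-0.407, -0.154, -0.900); φ = arcsin(p_z) ≈ -64.18°, λ = atan2(p_y, p_x) ≈ -159.24°.

≈ 64°S, 159°W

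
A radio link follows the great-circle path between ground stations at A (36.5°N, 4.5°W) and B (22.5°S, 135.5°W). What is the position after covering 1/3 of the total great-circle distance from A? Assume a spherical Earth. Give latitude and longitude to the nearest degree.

≈ (28°N, 57°W)

From cos δ = sin φ₁ sin φ₂ + cos φ₁ cos φ₂ cos Δλ, the central angle is δ ≈ 2.367 rad (135.6°).
Interpolate at f = 1/3 with slerp weights a = sin((1−f)δ)/sin δ ≈ 1.430, b = sin(fδ)/sin δ ≈ 1.015.
p = a·p₁ + b·p₂ ≈ (0.477, -0.747, 0.462); φ = arcsin(p_z) ≈ 27.53°, λ = atan2(p_y, p_x) ≈ -57.44°.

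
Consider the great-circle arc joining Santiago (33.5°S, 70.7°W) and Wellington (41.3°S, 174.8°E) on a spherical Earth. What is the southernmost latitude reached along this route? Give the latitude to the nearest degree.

≈ 55°S

The great circle lies in the plane with unit normal n̂ = (p₁ × p₂)/|p₁ × p₂|.
Here n̂_z ≈ -0.573; the vertex latitude is φ_max = arccos|n̂_z| ≈ 55.0°.
Check via Clairaut: cos φ_max = |cos φ₁| · sin C = cos(33.5°)·sin(136.6°) ≈ 0.573, again giving ≈ 55.0°.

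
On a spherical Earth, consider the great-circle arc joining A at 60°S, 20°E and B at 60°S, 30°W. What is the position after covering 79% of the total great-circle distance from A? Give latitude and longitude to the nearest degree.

≈ 62°S, 20°W

The haversine formula gives a central angle δ ≈ 0.426 rad (24.4°) between the endpoints.
Interpolate at f = 0.79 with slerp weights a = sin((1−f)δ)/sin δ ≈ 0.216, b = sin(fδ)/sin δ ≈ 0.799.
p = a·p₁ + b·p₂ ≈ (0.448, -0.163, -0.879); φ = arcsin(p_z) ≈ -61.56°, λ = atan2(p_y, p_x) ≈ -19.99°.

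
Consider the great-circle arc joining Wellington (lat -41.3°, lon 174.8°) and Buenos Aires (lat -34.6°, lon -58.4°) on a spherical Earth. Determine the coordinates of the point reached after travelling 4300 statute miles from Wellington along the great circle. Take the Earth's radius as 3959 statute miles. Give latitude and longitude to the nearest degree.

Convert each endpoint to a unit vector on the sphere (x = cos φ cos λ, y = cos φ sin λ, z = sin φ).
The central angle between the endpoints is δ = arccos(p₁·p₂) ≈ 1.566 rad (89.8°). The total great-circle distance is δ·R ≈ 1.566 × 3959 ≈ 6202 mi, so the target fraction is f = 4300/6202 ≈ 0.693.
Interpolate at f ≈ 0.693 with slerp weights a = sin((1−f)δ)/sin δ ≈ 0.462, b = sin(fδ)/sin δ ≈ 0.885.
p = a·p₁ + b·p₂ ≈ (0.036, -0.589, -0.807); φ = arcsin(p_z) ≈ -53.84°, λ = atan2(p_y, p_x) ≈ -86.51°.

≈ lat -54°, lon -87°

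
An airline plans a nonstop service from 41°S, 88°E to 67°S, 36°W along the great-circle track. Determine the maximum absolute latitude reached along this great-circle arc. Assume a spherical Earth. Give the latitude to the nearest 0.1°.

The great circle lies in the plane with unit normal n̂ = (p₁ × p₂)/|p₁ × p₂|.
Here n̂_z ≈ -0.272; the vertex latitude is φ_max = arccos|n̂_z| ≈ 74.2°.
Check via Clairaut: cos φ_max = |cos φ₁| · sin C = cos(41.0°)·sin(158.9°) ≈ 0.272, again giving ≈ 74.2°.

≈ 74.2°S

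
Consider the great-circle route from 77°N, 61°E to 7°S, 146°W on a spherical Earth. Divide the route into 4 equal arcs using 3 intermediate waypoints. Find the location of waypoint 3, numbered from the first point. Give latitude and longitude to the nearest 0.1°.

≈ 20.0°N, 149.0°W

Write both endpoints as unit vectors p₁, p₂ with components (cos φ cos λ, cos φ sin λ, sin φ).
The central angle between the endpoints is δ = arccos(p₁·p₂) ≈ 1.894 rad (108.5°).
Interpolate at f = 3/4 with slerp weights a = sin((1−f)δ)/sin δ ≈ 0.481, b = sin(fδ)/sin δ ≈ 1.043.
p = a·p₁ + b·p₂ ≈ (-0.806, -0.484, 0.342); φ = arcsin(p_z) ≈ 19.97°, λ = atan2(p_y, p_x) ≈ -149.00°.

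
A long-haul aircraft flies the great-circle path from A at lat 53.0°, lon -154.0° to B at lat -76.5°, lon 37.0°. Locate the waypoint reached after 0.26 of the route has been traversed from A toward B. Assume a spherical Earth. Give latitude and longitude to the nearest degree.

≈ lat 13°, lon -158°

The haversine formula gives a central angle δ ≈ 2.725 rad (156.1°) between the endpoints.
Interpolate at f = 0.26 with slerp weights a = sin((1−f)δ)/sin δ ≈ 2.230, b = sin(fδ)/sin δ ≈ 1.608.
p = a·p₁ + b·p₂ ≈ (-0.906, -0.362, 0.217); φ = arcsin(p_z) ≈ 12.55°, λ = atan2(p_y, p_x) ≈ -158.21°.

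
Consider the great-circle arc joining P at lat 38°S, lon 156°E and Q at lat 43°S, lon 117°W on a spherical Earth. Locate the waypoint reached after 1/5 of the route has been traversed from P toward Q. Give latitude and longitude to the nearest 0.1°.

≈ lat 44.4°S, lon 170.5°E

Convert each endpoint to a unit vector on the sphere (x = cos φ cos λ, y = cos φ sin λ, z = sin φ).
The central angle between the endpoints is δ = arccos(p₁·p₂) ≈ 1.104 rad (63.3°).
Interpolate at f = 1/5 with slerp weights a = sin((1−f)δ)/sin δ ≈ 0.865, b = sin(fδ)/sin δ ≈ 0.245.
p = a·p₁ + b·p₂ ≈ (-0.704, 0.118, -0.700); φ = arcsin(p_z) ≈ -44.43°, λ = atan2(p_y, p_x) ≈ 170.53°.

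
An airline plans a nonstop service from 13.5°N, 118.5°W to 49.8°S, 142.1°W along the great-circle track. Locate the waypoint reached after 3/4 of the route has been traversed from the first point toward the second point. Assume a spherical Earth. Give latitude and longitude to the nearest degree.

Convert each endpoint to a unit vector on the sphere (x = cos φ cos λ, y = cos φ sin λ, z = sin φ).
The central angle between the endpoints is δ = arccos(p₁·p₂) ≈ 1.163 rad (66.6°).
Interpolate at f = 3/4 with slerp weights a = sin((1−f)δ)/sin δ ≈ 0.312, b = sin(fδ)/sin δ ≈ 0.834.
p = a·p₁ + b·p₂ ≈ (-0.570, -0.598, -0.564); φ = arcsin(p_z) ≈ -34.35°, λ = atan2(p_y, p_x) ≈ -133.63°.

≈ 34°S, 134°W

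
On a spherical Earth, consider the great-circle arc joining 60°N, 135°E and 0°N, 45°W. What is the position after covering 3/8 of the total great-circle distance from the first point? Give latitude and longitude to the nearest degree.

≈ 75°N, 45°W

Write both endpoints as unit vectors p₁, p₂ with components (cos φ cos λ, cos φ sin λ, sin φ).
The central angle between the endpoints is δ = arccos(p₁·p₂) ≈ 2.094 rad (120.0°).
Interpolate at f = 3/8 with slerp weights a = sin((1−f)δ)/sin δ ≈ 1.115, b = sin(fδ)/sin δ ≈ 0.816.
p = a·p₁ + b·p₂ ≈ (0.183, -0.183, 0.966); φ = arcsin(p_z) ≈ 75.00°, λ = atan2(p_y, p_x) ≈ -45.00°.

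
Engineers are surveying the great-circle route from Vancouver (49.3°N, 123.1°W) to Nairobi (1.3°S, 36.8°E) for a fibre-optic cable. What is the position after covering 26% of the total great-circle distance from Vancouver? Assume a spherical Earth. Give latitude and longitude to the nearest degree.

Write both endpoints as unit vectors p₁, p₂ with components (cos φ cos λ, cos φ sin λ, sin φ).
The central angle between the endpoints is δ = arccos(p₁·p₂) ≈ 2.252 rad (129.0°).
Interpolate at f = 0.26 with slerp weights a = sin((1−f)δ)/sin δ ≈ 1.281, b = sin(fδ)/sin δ ≈ 0.711.
p = a·p₁ + b·p₂ ≈ (0.113, -0.274, 0.955); φ = arcsin(p_z) ≈ 72.76°, λ = atan2(p_y, p_x) ≈ -67.58°.

≈ 73°N, 68°W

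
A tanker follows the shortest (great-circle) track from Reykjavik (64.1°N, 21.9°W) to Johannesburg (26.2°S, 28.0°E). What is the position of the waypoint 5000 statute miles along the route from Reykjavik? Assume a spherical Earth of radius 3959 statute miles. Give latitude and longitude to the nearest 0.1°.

≈ 1.6°S, 19.5°E

The haversine formula gives a central angle δ ≈ 1.716 rad (98.3°) between the endpoints. The total great-circle distance is δ·R ≈ 1.716 × 3959 ≈ 6794 mi, so the target fraction is f = 5000/6794 ≈ 0.736.
Interpolate at f ≈ 0.736 with slerp weights a = sin((1−f)δ)/sin δ ≈ 0.442, b = sin(fδ)/sin δ ≈ 0.963.
p = a·p₁ + b·p₂ ≈ (0.942, 0.334, -0.027); φ = arcsin(p_z) ≈ -1.56°, λ = atan2(p_y, p_x) ≈ 19.50°.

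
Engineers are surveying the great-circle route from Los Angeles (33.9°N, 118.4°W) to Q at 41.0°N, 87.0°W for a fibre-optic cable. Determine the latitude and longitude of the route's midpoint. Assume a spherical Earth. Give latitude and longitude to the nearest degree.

Convert each endpoint to a unit vector on the sphere (x = cos φ cos λ, y = cos φ sin λ, z = sin φ).
The central angle between the endpoints is δ = arccos(p₁·p₂) ≈ 0.450 rad (25.8°).
Interpolate at f = 1/2 with slerp weights a = sin((1−f)δ)/sin δ ≈ 0.513, b = sin(fδ)/sin δ ≈ 0.513.
p = a·p₁ + b·p₂ ≈ (-0.182, -0.761, 0.623); φ = arcsin(p_z) ≈ 38.50°, λ = atan2(p_y, p_x) ≈ -103.47°.

≈ 39°N, 103°W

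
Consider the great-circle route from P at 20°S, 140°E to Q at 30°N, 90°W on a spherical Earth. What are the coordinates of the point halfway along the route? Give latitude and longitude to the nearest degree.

≈ 12°N, 160°W

Convert each endpoint to a unit vector on the sphere (x = cos φ cos λ, y = cos φ sin λ, z = sin φ).
The central angle between the endpoints is δ = arccos(p₁·p₂) ≈ 2.338 rad (134.0°).
Interpolate at f = 1/2 with slerp weights a = sin((1−f)δ)/sin δ ≈ 1.279, b = sin(fδ)/sin δ ≈ 1.279.
p = a·p₁ + b·p₂ ≈ (-0.920, -0.335, 0.202); φ = arcsin(p_z) ≈ 11.65°, λ = atan2(p_y, p_x) ≈ -160.00°.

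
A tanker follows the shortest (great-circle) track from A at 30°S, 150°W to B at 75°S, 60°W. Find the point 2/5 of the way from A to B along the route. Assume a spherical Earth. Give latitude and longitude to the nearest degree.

Write both endpoints as unit vectors p₁, p₂ with components (cos φ cos λ, cos φ sin λ, sin φ).
The central angle between the endpoints is δ = arccos(p₁·p₂) ≈ 1.067 rad (61.1°).
Interpolate at f = 2/5 with slerp weights a = sin((1−f)δ)/sin δ ≈ 0.682, b = sin(fδ)/sin δ ≈ 0.473.
p = a·p₁ + b·p₂ ≈ (-0.450, -0.401, -0.798); φ = arcsin(p_z) ≈ -52.90°, λ = atan2(p_y, p_x) ≈ -138.30°.

≈ 53°S, 138°W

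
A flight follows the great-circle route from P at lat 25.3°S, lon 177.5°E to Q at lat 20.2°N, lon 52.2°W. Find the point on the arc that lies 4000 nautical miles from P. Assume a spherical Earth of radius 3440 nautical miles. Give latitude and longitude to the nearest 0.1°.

From cos δ = sin φ₁ sin φ₂ + cos φ₁ cos φ₂ cos Δλ, the central angle is δ ≈ 2.341 rad (134.1°). The total great-circle distance is δ·R ≈ 2.341 × 3440 ≈ 8053 nmi, so the target fraction is f = 4000/8053 ≈ 0.497.
Interpolate at f ≈ 0.497 with slerp weights a = sin((1−f)δ)/sin δ ≈ 1.287, b = sin(fδ)/sin δ ≈ 1.279.
p = a·p₁ + b·p₂ ≈ (-0.427, -0.898, -0.109); φ = arcsin(p_z) ≈ -6.23°, λ = atan2(p_y, p_x) ≈ -115.45°.

≈ lat 6.2°S, lon 115.4°W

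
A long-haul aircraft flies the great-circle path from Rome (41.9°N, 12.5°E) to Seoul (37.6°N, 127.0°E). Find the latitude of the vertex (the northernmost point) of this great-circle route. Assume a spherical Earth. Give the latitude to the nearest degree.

≈ 57°N

The great circle lies in the plane with unit normal n̂ = (p₁ × p₂)/|p₁ × p₂|.
Here n̂_z ≈ +0.544; the vertex latitude is φ_max = arccos|n̂_z| ≈ 57.1°.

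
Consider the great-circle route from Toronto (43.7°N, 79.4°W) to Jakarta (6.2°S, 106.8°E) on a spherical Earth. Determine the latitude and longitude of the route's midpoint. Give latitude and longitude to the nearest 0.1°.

The haversine formula gives a central angle δ ≈ 2.480 rad (142.1°) between the endpoints.
Interpolate at f = 1/2 with slerp weights a = sin((1−f)δ)/sin δ ≈ 1.540, b = sin(fδ)/sin δ ≈ 1.540.
p = a·p₁ + b·p₂ ≈ (-0.238, 0.371, 0.898); φ = arcsin(p_z) ≈ 63.84°, λ = atan2(p_y, p_x) ≈ 122.63°.

≈ 63.8°N, 122.6°E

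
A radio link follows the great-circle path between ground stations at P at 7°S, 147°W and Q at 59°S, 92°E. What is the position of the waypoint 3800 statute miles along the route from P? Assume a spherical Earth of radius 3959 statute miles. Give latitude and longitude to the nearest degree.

≈ 53°S, 176°E

Convert each endpoint to a unit vector on the sphere (x = cos φ cos λ, y = cos φ sin λ, z = sin φ).
The central angle between the endpoints is δ = arccos(p₁·p₂) ≈ 1.730 rad (99.1°). The total great-circle distance is δ·R ≈ 1.730 × 3959 ≈ 6850 mi, so the target fraction is f = 3800/6850 ≈ 0.555.
Interpolate at f ≈ 0.555 with slerp weights a = sin((1−f)δ)/sin δ ≈ 0.705, b = sin(fδ)/sin δ ≈ 0.830.
p = a·p₁ + b·p₂ ≈ (-0.602, 0.046, -0.797); φ = arcsin(p_z) ≈ -52.85°, λ = atan2(p_y, p_x) ≈ 175.66°.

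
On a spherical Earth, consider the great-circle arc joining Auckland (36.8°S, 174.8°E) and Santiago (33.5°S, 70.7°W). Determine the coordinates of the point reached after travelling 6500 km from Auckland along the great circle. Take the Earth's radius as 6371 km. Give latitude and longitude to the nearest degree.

≈ 49°S, 103°W

Write both endpoints as unit vectors p₁, p₂ with components (cos φ cos λ, cos φ sin λ, sin φ).
The central angle between the endpoints is δ = arccos(p₁·p₂) ≈ 1.517 rad (86.9°). The total great-circle distance is δ·R ≈ 1.517 × 6371 ≈ 9665 km, so the target fraction is f = 6500/9665 ≈ 0.673.
Interpolate at f ≈ 0.673 with slerp weights a = sin((1−f)δ)/sin δ ≈ 0.477, b = sin(fδ)/sin δ ≈ 0.853.
p = a·p₁ + b·p₂ ≈ (-0.145, -0.637, -0.757); φ = arcsin(p_z) ≈ -49.20°, λ = atan2(p_y, p_x) ≈ -102.86°.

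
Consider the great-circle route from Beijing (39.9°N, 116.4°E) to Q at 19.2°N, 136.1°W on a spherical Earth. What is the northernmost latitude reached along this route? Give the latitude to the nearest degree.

The great circle lies in the plane with unit normal n̂ = (p₁ × p₂)/|p₁ × p₂|.
Here n̂_z ≈ +0.691; the vertex latitude is φ_max = arccos|n̂_z| ≈ 46.3°.
Check via Clairaut: cos φ_max = |cos φ₁| · sin C = cos(39.9°)·sin(64.2°) ≈ 0.691, again giving ≈ 46.3°.

≈ 46°N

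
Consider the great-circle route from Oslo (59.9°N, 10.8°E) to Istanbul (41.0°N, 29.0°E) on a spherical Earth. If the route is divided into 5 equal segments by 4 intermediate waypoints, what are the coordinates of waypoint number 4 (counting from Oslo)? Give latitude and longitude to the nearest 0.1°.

Write both endpoints as unit vectors p₁, p₂ with components (cos φ cos λ, cos φ sin λ, sin φ).
The central angle between the endpoints is δ = arccos(p₁·p₂) ≈ 0.384 rad (22.0°).
Interpolate at f = 4/5 with slerp weights a = sin((1−f)δ)/sin δ ≈ 0.205, b = sin(fδ)/sin δ ≈ 0.807.
p = a·p₁ + b·p₂ ≈ (0.634, 0.315, 0.707); φ = arcsin(p_z) ≈ 44.97°, λ = atan2(p_y, p_x) ≈ 26.40°.

≈ (45.0°N, 26.4°E)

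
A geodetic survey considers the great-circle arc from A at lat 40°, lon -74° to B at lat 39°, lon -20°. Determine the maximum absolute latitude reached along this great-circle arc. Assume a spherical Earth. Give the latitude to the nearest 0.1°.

The great circle lies in the plane with unit normal n̂ = (p₁ × p₂)/|p₁ × p₂|.
Here n̂_z ≈ +0.734; the vertex latitude is φ_max = arccos|n̂_z| ≈ 42.8°.
Check via Clairaut: cos φ_max = |cos φ₁| · sin C = cos(40.0°)·sin(73.3°) ≈ 0.734, again giving ≈ 42.8°.

≈ 42.8°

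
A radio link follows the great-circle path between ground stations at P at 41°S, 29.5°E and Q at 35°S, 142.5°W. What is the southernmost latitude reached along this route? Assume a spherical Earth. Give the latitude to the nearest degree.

The great circle lies in the plane with unit normal n̂ = (p₁ × p₂)/|p₁ × p₂|.
Here n̂_z ≈ -0.089; the vertex latitude is φ_max = arccos|n̂_z| ≈ 84.9°.
Check via Clairaut: cos φ_max = |cos φ₁| · sin C = cos(41.0°)·sin(173.3°) ≈ 0.089, again giving ≈ 84.9°.

≈ 85°S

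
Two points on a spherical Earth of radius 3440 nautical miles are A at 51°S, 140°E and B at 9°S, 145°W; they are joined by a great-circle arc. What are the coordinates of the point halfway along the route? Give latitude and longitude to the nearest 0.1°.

≈ 35.7°S, 172.8°W

From cos δ = sin φ₁ sin φ₂ + cos φ₁ cos φ₂ cos Δλ, the central angle is δ ≈ 1.284 rad (73.6°).
Interpolate at f = 1/2 with slerp weights a = sin((1−f)δ)/sin δ ≈ 0.624, b = sin(fδ)/sin δ ≈ 0.624.
p = a·p₁ + b·p₂ ≈ (-0.806, -0.101, -0.583); φ = arcsin(p_z) ≈ -35.66°, λ = atan2(p_y, p_x) ≈ -172.85°.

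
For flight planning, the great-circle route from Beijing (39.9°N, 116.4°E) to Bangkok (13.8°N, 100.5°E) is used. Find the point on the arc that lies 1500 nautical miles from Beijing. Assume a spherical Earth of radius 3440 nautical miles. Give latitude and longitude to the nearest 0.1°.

≈ (18.0°N, 102.6°E)

Convert each endpoint to a unit vector on the sphere (x = cos φ cos λ, y = cos φ sin λ, z = sin φ).
The central angle between the endpoints is δ = arccos(p₁·p₂) ≈ 0.517 rad (29.6°). The total great-circle distance is δ·R ≈ 0.517 × 3440 ≈ 1777 nmi, so the target fraction is f = 1500/1777 ≈ 0.844.
Interpolate at f ≈ 0.844 with slerp weights a = sin((1−f)δ)/sin δ ≈ 0.163, b = sin(fδ)/sin δ ≈ 0.855.
p = a·p₁ + b·p₂ ≈ (-0.207, 0.928, 0.308); φ = arcsin(p_z) ≈ 17.97°, λ = atan2(p_y, p_x) ≈ 102.56°.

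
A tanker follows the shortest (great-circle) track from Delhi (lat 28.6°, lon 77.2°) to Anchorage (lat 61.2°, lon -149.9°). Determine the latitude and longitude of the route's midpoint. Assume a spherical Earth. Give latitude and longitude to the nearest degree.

≈ lat 64°, lon 110°

Convert each endpoint to a unit vector on the sphere (x = cos φ cos λ, y = cos φ sin λ, z = sin φ).
The central angle between the endpoints is δ = arccos(p₁·p₂) ≈ 1.439 rad (82.4°).
Interpolate at f = 1/2 with slerp weights a = sin((1−f)δ)/sin δ ≈ 0.665, b = sin(fδ)/sin δ ≈ 0.665.
p = a·p₁ + b·p₂ ≈ (-0.148, 0.409, 0.901); φ = arcsin(p_z) ≈ 64.25°, λ = atan2(p_y, p_x) ≈ 109.88°.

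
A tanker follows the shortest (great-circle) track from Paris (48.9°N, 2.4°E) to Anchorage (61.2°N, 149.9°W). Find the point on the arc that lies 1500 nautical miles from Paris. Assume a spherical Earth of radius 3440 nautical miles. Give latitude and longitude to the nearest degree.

Convert each endpoint to a unit vector on the sphere (x = cos φ cos λ, y = cos φ sin λ, z = sin φ).
The central angle between the endpoints is δ = arccos(p₁·p₂) ≈ 1.181 rad (67.7°). The total great-circle distance is δ·R ≈ 1.181 × 3440 ≈ 4063 nmi, so the target fraction is f = 1500/4063 ≈ 0.369.
Interpolate at f ≈ 0.369 with slerp weights a = sin((1−f)δ)/sin δ ≈ 0.733, b = sin(fδ)/sin δ ≈ 0.457.
p = a·p₁ + b·p₂ ≈ (0.291, -0.090, 0.952); φ = arcsin(p_z) ≈ 72.26°, λ = atan2(p_y, p_x) ≈ -17.21°.

≈ (72°N, 17°W)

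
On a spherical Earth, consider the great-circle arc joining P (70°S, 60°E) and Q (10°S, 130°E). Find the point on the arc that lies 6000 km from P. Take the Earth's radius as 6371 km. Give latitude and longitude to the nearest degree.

Write both endpoints as unit vectors p₁, p₂ with components (cos φ cos λ, cos φ sin λ, sin φ).
The central angle between the endpoints is δ = arccos(p₁·p₂) ≈ 1.289 rad (73.8°). The total great-circle distance is δ·R ≈ 1.289 × 6371 ≈ 8210 km, so the target fraction is f = 6000/8210 ≈ 0.731.
Interpolate at f ≈ 0.731 with slerp weights a = sin((1−f)δ)/sin δ ≈ 0.354, b = sin(fδ)/sin δ ≈ 0.842.
p = a·p₁ + b·p₂ ≈ (-0.472, 0.740, -0.479); φ = arcsin(p_z) ≈ -28.61°, λ = atan2(p_y, p_x) ≈ 122.55°.

≈ (29°S, 123°E)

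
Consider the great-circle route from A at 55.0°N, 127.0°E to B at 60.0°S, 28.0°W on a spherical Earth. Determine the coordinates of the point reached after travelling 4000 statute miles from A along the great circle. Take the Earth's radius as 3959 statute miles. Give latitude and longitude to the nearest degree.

≈ 11°N, 79°E

From cos δ = sin φ₁ sin φ₂ + cos φ₁ cos φ₂ cos Δλ, the central angle is δ ≈ 2.893 rad (165.8°). The total great-circle distance is δ·R ≈ 2.893 × 3959 ≈ 11454 mi, so the target fraction is f = 4000/11454 ≈ 0.349.
Interpolate at f ≈ 0.349 with slerp weights a = sin((1−f)δ)/sin δ ≈ 3.872, b = sin(fδ)/sin δ ≈ 3.446.
p = a·p₁ + b·p₂ ≈ (0.185, 0.965, 0.187); φ = arcsin(p_z) ≈ 10.80°, λ = atan2(p_y, p_x) ≈ 79.15°.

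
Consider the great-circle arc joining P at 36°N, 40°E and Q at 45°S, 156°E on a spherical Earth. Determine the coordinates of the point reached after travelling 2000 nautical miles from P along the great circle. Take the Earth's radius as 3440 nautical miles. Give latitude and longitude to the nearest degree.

≈ 15°N, 69°E

Convert each endpoint to a unit vector on the sphere (x = cos φ cos λ, y = cos φ sin λ, z = sin φ).
The central angle between the endpoints is δ = arccos(p₁·p₂) ≈ 2.300 rad (131.8°). The total great-circle distance is δ·R ≈ 2.300 × 3440 ≈ 7913 nmi, so the target fraction is f = 2000/7913 ≈ 0.253.
Interpolate at f ≈ 0.253 with slerp weights a = sin((1−f)δ)/sin δ ≈ 1.327, b = sin(fδ)/sin δ ≈ 0.737.
p = a·p₁ + b·p₂ ≈ (0.346, 0.902, 0.259); φ = arcsin(p_z) ≈ 15.00°, λ = atan2(p_y, p_x) ≈ 68.99°.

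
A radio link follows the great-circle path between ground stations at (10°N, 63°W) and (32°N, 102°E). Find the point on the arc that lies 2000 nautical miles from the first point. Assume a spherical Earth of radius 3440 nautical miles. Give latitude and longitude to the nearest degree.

≈ (41°N, 50°W)

Convert each endpoint to a unit vector on the sphere (x = cos φ cos λ, y = cos φ sin λ, z = sin φ).
The central angle between the endpoints is δ = arccos(p₁·p₂) ≈ 2.367 rad (135.6°). The total great-circle distance is δ·R ≈ 2.367 × 3440 ≈ 8142 nmi, so the target fraction is f = 2000/8142 ≈ 0.246.
Interpolate at f ≈ 0.246 with slerp weights a = sin((1−f)δ)/sin δ ≈ 1.397, b = sin(fδ)/sin δ ≈ 0.785.
p = a·p₁ + b·p₂ ≈ (0.486, -0.574, 0.659); φ = arcsin(p_z) ≈ 41.20°, λ = atan2(p_y, p_x) ≈ -49.76°.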